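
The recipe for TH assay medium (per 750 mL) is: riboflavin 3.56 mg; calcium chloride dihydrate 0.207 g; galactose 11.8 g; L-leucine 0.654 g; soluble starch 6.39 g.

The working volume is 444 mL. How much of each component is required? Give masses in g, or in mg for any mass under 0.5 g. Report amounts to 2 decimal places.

Ratio of target to recipe volume: 444 / 750 = 0.592.
riboflavin: 3.56 mg × (444 mL / 750 mL) = 2.11 mg
calcium chloride dihydrate: 0.207 g × (444 mL / 750 mL) = 0.122544 g = 122.54 mg
galactose: 11.8 g × (444 mL / 750 mL) = 6.99 g
L-leucine: 0.654 g × (444 mL / 750 mL) = 0.387168 g = 387.17 mg
soluble starch: 6.39 g × (444 mL / 750 mL) = 3.78 g

riboflavin 2.11 mg; calcium chloride dihydrate 122.54 mg; galactose 6.99 g; L-leucine 387.17 mg; soluble starch 3.78 g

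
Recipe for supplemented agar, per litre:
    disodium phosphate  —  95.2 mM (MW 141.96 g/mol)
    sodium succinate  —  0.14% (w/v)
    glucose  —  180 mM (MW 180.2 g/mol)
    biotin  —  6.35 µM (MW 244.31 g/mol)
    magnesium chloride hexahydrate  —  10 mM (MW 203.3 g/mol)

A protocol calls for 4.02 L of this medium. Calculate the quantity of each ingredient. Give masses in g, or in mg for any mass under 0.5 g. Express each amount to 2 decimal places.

disodium phosphate 54.33 g; sodium succinate 5.63 g; glucose 130.39 g; biotin 6.24 mg; magnesium chloride hexahydrate 8.17 g

Working volume: 4.02 L.
disodium phosphate: 95.2 mmol/L × 141.96 g/mol × 4.02 L ÷ 1000 = 54.33 g
sodium succinate: 0.14% w/v = 1.4 g/L → 1.4 × 4.02 L = 5.63 g
glucose: 180 mmol/L × 180.2 g/mol × 4.02 L ÷ 1000 = 130.39 g
biotin: 6.35 µmol/L × 244.31 g/mol × 4.02 L ÷ 1000 = 6.24 mg
magnesium chloride hexahydrate: 10 mmol/L × 203.3 g/mol × 4.02 L ÷ 1000 = 8.17 g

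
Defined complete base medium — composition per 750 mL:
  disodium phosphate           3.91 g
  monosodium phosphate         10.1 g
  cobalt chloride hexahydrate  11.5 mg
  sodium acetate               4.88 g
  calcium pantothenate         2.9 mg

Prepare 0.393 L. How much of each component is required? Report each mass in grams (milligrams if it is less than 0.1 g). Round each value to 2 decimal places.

disodium phosphate 2.05 g; monosodium phosphate 5.29 g; cobalt chloride hexahydrate 6.03 mg; sodium acetate 2.56 g; calcium pantothenate 1.52 mg

Ratio of target to recipe volume: 393 / 750 = 0.524.
disodium phosphate: 3.91 g × (393 mL / 750 mL) = 2.05 g
monosodium phosphate: 10.1 g × (393 mL / 750 mL) = 5.29 g
cobalt chloride hexahydrate: 11.5 mg × (393 mL / 750 mL) = 6.03 mg
sodium acetate: 4.88 g × (393 mL / 750 mL) = 2.56 g
calcium pantothenate: 2.9 mg × (393 mL / 750 mL) = 1.52 mg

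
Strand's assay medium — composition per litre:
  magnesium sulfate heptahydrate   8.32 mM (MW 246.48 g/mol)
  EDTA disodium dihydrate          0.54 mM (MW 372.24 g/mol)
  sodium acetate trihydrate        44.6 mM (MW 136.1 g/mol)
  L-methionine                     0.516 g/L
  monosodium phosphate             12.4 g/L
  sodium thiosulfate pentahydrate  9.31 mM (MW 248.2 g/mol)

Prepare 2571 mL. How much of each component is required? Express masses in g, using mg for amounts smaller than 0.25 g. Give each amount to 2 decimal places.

Working volume: 2571 mL = 2.571 L.
magnesium sulfate heptahydrate: 8.32 mmol/L × 246.48 g/mol × 2.571 L ÷ 1000 = 5.27 g
EDTA disodium dihydrate: 0.54 mmol/L × 372.24 g/mol × 2.571 L ÷ 1000 = 0.52 g
sodium acetate trihydrate: 44.6 mmol/L × 136.1 g/mol × 2.571 L ÷ 1000 = 15.61 g
L-methionine: 0.516 g/L × 2.571 L = 1.33 g
monosodium phosphate: 12.4 g/L × 2.571 L = 31.88 g
sodium thiosulfate pentahydrate: 9.31 mmol/L × 248.2 g/mol × 2.571 L ÷ 1000 = 5.94 g

magnesium sulfate heptahydrate 5.27 g; EDTA disodium dihydrate 0.52 g; sodium acetate trihydrate 15.61 g; L-methionine 1.33 g; monosodium phosphate 31.88 g; sodium thiosulfate pentahydrate 5.94 g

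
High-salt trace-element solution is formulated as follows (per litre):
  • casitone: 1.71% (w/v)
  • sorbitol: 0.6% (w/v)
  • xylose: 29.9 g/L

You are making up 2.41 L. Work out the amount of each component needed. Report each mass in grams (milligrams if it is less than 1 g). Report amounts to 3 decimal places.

casitone 41.211 g; sorbitol 14.460 g; xylose 72.059 g

Working volume: 2.41 L.
casitone: 1.71 g per 100 mL × 2410 mL ÷ 100 = 41.211 g
sorbitol: 0.6 g per 100 mL × 2410 mL ÷ 100 = 14.460 g
xylose: 29.9 g/L × 2.41 L = 72.059 g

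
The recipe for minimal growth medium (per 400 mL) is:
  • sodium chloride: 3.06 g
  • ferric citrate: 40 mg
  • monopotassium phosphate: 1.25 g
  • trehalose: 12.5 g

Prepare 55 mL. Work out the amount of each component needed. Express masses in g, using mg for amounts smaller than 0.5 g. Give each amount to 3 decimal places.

sodium chloride 420.750 mg; ferric citrate 5.500 mg; monopotassium phosphate 171.875 mg; trehalose 1.719 g

Ratio of target to recipe volume: 55 / 400 = 0.1375.
sodium chloride: 3.06 g × (55 mL / 400 mL) = 0.42075 g = 420.750 mg
ferric citrate: 40 mg × (55 mL / 400 mL) = 5.500 mg
monopotassium phosphate: 1.25 g × (55 mL / 400 mL) = 0.171875 g = 171.875 mg
trehalose: 12.5 g × (55 mL / 400 mL) = 1.719 g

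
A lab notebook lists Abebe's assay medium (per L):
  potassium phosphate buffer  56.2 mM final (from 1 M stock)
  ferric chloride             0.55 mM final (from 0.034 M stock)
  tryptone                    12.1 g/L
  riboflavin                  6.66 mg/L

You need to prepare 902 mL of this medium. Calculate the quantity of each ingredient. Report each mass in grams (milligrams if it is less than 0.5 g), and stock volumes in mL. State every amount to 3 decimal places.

Scale factor relative to 1 L: 0.902.
potassium phosphate buffer: C1V1 = C2V2 → 56.2 mM × 902 mL ÷ 1000 mM = 50.692 mL
ferric chloride: C1V1 = C2V2 → 0.55 mM × 902 mL ÷ 34 mM = 14.591 mL
tryptone: 12.1 g/L × 0.902 L = 10.914 g
riboflavin: 6.66 mg/L × 0.902 L = 6.007 mg

potassium phosphate buffer 50.692 mL; ferric chloride 14.591 mL; tryptone 10.914 g; riboflavin 6.007 mg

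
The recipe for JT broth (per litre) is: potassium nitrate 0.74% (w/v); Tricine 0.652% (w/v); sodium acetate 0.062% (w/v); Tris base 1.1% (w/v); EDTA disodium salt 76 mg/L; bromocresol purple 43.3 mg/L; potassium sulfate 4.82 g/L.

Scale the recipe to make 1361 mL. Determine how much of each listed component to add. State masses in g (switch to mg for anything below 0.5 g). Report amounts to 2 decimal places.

potassium nitrate 10.07 g; Tricine 8.87 g; sodium acetate 0.84 g; Tris base 14.97 g; EDTA disodium salt 103.44 mg; bromocresol purple 58.93 mg; potassium sulfate 6.56 g

Target volume = 1361 mL = 1.361 L.
potassium nitrate: 0.74 g per 100 mL × 1361 mL ÷ 100 = 10.07 g
Tricine: 0.652 g per 100 mL × 1361 mL ÷ 100 = 8.87 g
sodium acetate: 0.062% w/v = 0.62 g/L → 0.62 × 1.361 L = 0.84 g
Tris base: 1.1% w/v = 11 g/L → 11 × 1.361 L = 14.97 g
EDTA disodium salt: 76 mg/L × 1.361 L = 103.44 mg
bromocresol purple: 43.3 mg/L × 1.361 L = 58.93 mg
potassium sulfate: 4.82 g/L × 1.361 L = 6.56 g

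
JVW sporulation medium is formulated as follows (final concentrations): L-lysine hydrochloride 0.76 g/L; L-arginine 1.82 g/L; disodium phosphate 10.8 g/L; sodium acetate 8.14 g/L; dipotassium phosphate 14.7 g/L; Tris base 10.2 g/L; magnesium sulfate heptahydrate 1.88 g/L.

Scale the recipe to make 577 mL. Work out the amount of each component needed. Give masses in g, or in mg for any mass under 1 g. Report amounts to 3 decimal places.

L-lysine hydrochloride 438.520 mg; L-arginine 1.050 g; disodium phosphate 6.232 g; sodium acetate 4.697 g; dipotassium phosphate 8.482 g; Tris base 5.885 g; magnesium sulfate heptahydrate 1.085 g

Working volume: 577 mL = 0.577 L.
L-lysine hydrochloride: 0.76 g/L × 0.577 L = 0.43852 g = 438.520 mg
L-arginine: 1.82 g/L × 0.577 L = 1.050 g
disodium phosphate: 10.8 g/L × 0.577 L = 6.232 g
sodium acetate: 8.14 g/L × 0.577 L = 4.697 g
dipotassium phosphate: 14.7 g/L × 0.577 L = 8.482 g
Tris base: 10.2 g/L × 0.577 L = 5.885 g
magnesium sulfate heptahydrate: 1.88 g/L × 0.577 L = 1.085 g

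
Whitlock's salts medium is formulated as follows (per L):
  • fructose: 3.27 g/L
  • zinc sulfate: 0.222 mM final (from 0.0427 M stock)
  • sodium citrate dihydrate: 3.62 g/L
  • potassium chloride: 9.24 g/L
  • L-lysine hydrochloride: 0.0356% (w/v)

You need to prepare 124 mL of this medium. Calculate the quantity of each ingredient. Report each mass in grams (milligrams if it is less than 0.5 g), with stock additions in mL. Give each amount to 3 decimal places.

fructose 405.480 mg; zinc sulfate 0.645 mL; sodium citrate dihydrate 448.880 mg; potassium chloride 1.146 g; L-lysine hydrochloride 44.144 mg

Working volume: 124 mL = 0.124 L.
fructose: 3.27 g/L × 0.124 L = 0.40548 g = 405.480 mg
zinc sulfate: C1V1 = C2V2 → 0.222 mM × 124 mL ÷ 42.7 mM = 0.645 mL
sodium citrate dihydrate: 3.62 g/L × 0.124 L = 0.44888 g = 448.880 mg
potassium chloride: 9.24 g/L × 0.124 L = 1.146 g
L-lysine hydrochloride: 0.0356% w/v = 0.356 g/L → 0.356 × 0.124 L = 0.044144 g = 44.144 mg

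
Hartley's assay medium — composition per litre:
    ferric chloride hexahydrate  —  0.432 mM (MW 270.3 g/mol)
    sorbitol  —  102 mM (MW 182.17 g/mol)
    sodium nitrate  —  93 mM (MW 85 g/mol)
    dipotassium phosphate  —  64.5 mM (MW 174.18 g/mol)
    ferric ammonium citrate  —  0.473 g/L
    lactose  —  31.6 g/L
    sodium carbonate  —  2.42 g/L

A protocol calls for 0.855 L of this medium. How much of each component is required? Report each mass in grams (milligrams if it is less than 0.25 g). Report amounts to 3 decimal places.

Scale factor relative to 1 L: 0.855.
ferric chloride hexahydrate: 0.432 mmol/L × 270.3 mg/mmol × 0.855 L = 99.838 mg
sorbitol: 102 mmol/L × 182.17 g/mol × 0.855 L ÷ 1000 = 15.887 g
sodium nitrate: 93 mmol/L × 85 g/mol × 0.855 L ÷ 1000 = 6.759 g
dipotassium phosphate: 64.5 mmol/L × 174.18 g/mol × 0.855 L ÷ 1000 = 9.606 g
ferric ammonium citrate: 0.473 g/L × 0.855 L = 0.404 g
lactose: 31.6 g/L × 0.855 L = 27.018 g
sodium carbonate: 2.42 g/L × 0.855 L = 2.069 g

ferric chloride hexahydrate 99.838 mg; sorbitol 15.887 g; sodium nitrate 6.759 g; dipotassium phosphate 9.606 g; ferric ammonium citrate 0.404 g; lactose 27.018 g; sodium carbonate 2.069 g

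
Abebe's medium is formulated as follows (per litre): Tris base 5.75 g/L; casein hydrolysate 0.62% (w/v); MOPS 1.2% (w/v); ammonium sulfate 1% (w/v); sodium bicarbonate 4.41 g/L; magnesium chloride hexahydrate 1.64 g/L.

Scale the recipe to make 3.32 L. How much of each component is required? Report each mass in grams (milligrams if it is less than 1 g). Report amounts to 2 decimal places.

Tris base 19.09 g; casein hydrolysate 20.58 g; MOPS 39.84 g; ammonium sulfate 33.20 g; sodium bicarbonate 14.64 g; magnesium chloride hexahydrate 5.44 g

Scale factor relative to 1 L: 3.32.
Tris base: 5.75 g/L × 3.32 L = 19.09 g
casein hydrolysate: 0.62% w/v = 6.2 g/L → 6.2 × 3.32 L = 20.58 g
MOPS: 1.2 g per 100 mL × 3320 mL ÷ 100 = 39.84 g
ammonium sulfate: 1% w/v = 10 g/L → 10 × 3.32 L = 33.20 g
sodium bicarbonate: 4.41 g/L × 3.32 L = 14.64 g
magnesium chloride hexahydrate: 1.64 g/L × 3.32 L = 5.44 g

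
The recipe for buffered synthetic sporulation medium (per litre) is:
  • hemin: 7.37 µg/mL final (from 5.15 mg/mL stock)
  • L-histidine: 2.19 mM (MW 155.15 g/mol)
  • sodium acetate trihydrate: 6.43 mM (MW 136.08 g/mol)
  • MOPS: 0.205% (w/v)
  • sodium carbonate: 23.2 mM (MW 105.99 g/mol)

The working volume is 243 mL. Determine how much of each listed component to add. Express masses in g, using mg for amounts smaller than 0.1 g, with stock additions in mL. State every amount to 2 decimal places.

hemin 0.35 mL; L-histidine 82.57 mg; sodium acetate trihydrate 0.21 g; MOPS 0.50 g; sodium carbonate 0.60 g

Working volume: 243 mL = 0.243 L.
hemin: C1V1 = C2V2 → 7.37 µg/mL × 243 mL ÷ 5150 µg/mL = 0.35 mL
L-histidine: 2.19 mmol/L × 155.15 mg/mmol × 0.243 L = 82.57 mg
sodium acetate trihydrate: 6.43 mmol/L × 136.08 g/mol × 0.243 L ÷ 1000 = 0.21 g
MOPS: 0.205% w/v = 2.05 g/L → 2.05 × 0.243 L = 0.50 g
sodium carbonate: 23.2 mmol/L × 105.99 g/mol × 0.243 L ÷ 1000 = 0.60 g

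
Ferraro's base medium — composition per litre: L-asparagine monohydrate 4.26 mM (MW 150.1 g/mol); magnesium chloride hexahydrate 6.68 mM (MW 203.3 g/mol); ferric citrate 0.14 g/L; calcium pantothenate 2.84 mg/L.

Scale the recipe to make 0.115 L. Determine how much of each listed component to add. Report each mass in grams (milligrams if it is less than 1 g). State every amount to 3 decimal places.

L-asparagine monohydrate 73.534 mg; magnesium chloride hexahydrate 156.175 mg; ferric citrate 16.100 mg; calcium pantothenate 0.327 mg

Scale factor relative to 1 L: 0.115.
L-asparagine monohydrate: 4.26 mmol/L × 150.1 mg/mmol × 0.115 L = 73.534 mg
magnesium chloride hexahydrate: 6.68 mmol/L × 203.3 mg/mmol × 0.115 L = 156.175 mg
ferric citrate: 0.14 g/L × 0.115 L = 0.0161 g = 16.100 mg
calcium pantothenate: 2.84 mg/L × 0.115 L = 0.327 mg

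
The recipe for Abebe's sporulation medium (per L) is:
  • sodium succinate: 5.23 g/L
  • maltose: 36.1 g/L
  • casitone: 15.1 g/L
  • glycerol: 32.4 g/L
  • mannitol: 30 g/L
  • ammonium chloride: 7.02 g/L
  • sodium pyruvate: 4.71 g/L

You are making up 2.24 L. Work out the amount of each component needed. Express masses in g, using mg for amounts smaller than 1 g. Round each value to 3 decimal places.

sodium succinate 11.715 g; maltose 80.864 g; casitone 33.824 g; glycerol 72.576 g; mannitol 67.200 g; ammonium chloride 15.725 g; sodium pyruvate 10.550 g

Scale factor relative to 1 L: 2.24.
sodium succinate: 5.23 g/L × 2.24 L = 11.715 g
maltose: 36.1 g/L × 2.24 L = 80.864 g
casitone: 15.1 g/L × 2.24 L = 33.824 g
glycerol: 32.4 g/L × 2.24 L = 72.576 g
mannitol: 30 g/L × 2.24 L = 67.200 g
ammonium chloride: 7.02 g/L × 2.24 L = 15.725 g
sodium pyruvate: 4.71 g/L × 2.24 L = 10.550 g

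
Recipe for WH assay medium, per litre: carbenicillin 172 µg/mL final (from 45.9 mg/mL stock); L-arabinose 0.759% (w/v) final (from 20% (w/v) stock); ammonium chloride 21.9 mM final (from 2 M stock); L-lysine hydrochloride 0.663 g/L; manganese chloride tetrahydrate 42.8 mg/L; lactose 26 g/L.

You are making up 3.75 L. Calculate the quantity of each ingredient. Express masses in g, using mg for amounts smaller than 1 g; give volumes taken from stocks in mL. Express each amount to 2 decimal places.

carbenicillin 14.05 mL; L-arabinose 142.31 mL; ammonium chloride 41.06 mL; L-lysine hydrochloride 2.49 g; manganese chloride tetrahydrate 160.50 mg; lactose 97.50 g

Working volume: 3.75 L.
carbenicillin: dilute stock: 172 µg/mL × 3750 mL ÷ 45900 µg/mL = 14.05 mL
L-arabinose: dilute stock: 0.759% ÷ 20% × 3750 mL = 142.31 mL
ammonium chloride: V = C2·V2/C1 = 21.9 mM × 3750 mL ÷ 2000 mM = 41.06 mL
L-lysine hydrochloride: 0.663 g/L × 3.75 L = 2.49 g
manganese chloride tetrahydrate: 42.8 mg/L × 3.75 L = 160.50 mg
lactose: 26 g/L × 3.75 L = 97.50 g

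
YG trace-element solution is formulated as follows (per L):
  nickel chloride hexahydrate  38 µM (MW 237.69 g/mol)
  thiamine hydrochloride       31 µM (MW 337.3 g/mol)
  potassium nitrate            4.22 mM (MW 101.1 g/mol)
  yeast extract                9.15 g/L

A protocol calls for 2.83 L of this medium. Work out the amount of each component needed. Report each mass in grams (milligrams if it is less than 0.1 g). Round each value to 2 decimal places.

Working volume: 2.83 L.
nickel chloride hexahydrate: 38 µmol/L × 237.69 g/mol × 2.83 L ÷ 1000 = 25.56 mg
thiamine hydrochloride: 31 µmol/L × 337.3 g/mol × 2.83 L ÷ 1000 = 29.59 mg
potassium nitrate: 4.22 mmol/L × 101.1 g/mol × 2.83 L ÷ 1000 = 1.21 g
yeast extract: 9.15 g/L × 2.83 L = 25.89 g

nickel chloride hexahydrate 25.56 mg; thiamine hydrochloride 29.59 mg; potassium nitrate 1.21 g; yeast extract 25.89 g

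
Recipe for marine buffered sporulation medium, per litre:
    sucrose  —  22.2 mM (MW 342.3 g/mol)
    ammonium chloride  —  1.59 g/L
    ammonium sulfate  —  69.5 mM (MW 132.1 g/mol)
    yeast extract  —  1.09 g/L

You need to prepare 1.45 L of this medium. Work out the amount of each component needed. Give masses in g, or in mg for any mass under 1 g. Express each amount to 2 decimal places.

Scale factor relative to 1 L: 1.45.
sucrose: 22.2 mmol/L × 342.3 g/mol × 1.45 L ÷ 1000 = 11.02 g
ammonium chloride: 1.59 g/L × 1.45 L = 2.31 g
ammonium sulfate: 69.5 mmol/L × 132.1 g/mol × 1.45 L ÷ 1000 = 13.31 g
yeast extract: 1.09 g/L × 1.45 L = 1.58 g

sucrose 11.02 g; ammonium chloride 2.31 g; ammonium sulfate 13.31 g; yeast extract 1.58 g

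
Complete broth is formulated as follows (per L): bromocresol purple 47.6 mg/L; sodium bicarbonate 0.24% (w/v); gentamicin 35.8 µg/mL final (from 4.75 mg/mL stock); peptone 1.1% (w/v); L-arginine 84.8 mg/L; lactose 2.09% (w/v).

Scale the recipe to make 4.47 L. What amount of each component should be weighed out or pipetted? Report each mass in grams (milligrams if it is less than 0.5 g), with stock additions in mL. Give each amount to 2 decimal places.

Working volume: 4.47 L.
bromocresol purple: 47.6 mg/L × 4.47 L = 212.77 mg
sodium bicarbonate: 0.24% w/v = 2.4 g/L → 2.4 × 4.47 L = 10.73 g
gentamicin: V = C2·V2/C1 = 35.8 µg/mL × 4470 mL ÷ 4750 µg/mL = 33.69 mL
peptone: 1.1 g per 100 mL × 4470 mL ÷ 100 = 49.17 g
L-arginine: 84.8 mg/L × 4.47 L = 379.06 mg
lactose: 2.09 g per 100 mL × 4470 mL ÷ 100 = 93.42 g

bromocresol purple 212.77 mg; sodium bicarbonate 10.73 g; gentamicin 33.69 mL; peptone 49.17 g; L-arginine 379.06 mg; lactose 93.42 g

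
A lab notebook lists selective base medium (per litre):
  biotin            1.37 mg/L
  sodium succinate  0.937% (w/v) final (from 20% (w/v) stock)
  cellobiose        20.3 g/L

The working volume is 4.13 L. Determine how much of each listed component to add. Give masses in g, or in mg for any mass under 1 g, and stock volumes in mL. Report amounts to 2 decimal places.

biotin 5.66 mg; sodium succinate 193.49 mL; cellobiose 83.84 g

Working volume: 4.13 L.
biotin: 1.37 mg/L × 4.13 L = 5.66 mg
sodium succinate: dilute stock: 0.937% ÷ 20% × 4130 mL = 193.49 mL
cellobiose: 20.3 g/L × 4.13 L = 83.84 g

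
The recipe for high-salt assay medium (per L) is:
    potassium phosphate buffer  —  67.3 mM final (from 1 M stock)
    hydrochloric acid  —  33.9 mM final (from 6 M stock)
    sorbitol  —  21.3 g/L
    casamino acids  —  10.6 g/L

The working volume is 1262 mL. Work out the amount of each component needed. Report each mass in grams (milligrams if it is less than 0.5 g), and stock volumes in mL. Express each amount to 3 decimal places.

Working volume: 1262 mL = 1.262 L.
potassium phosphate buffer: V = C2·V2/C1 = 67.3 mM × 1262 mL ÷ 1000 mM = 84.933 mL
hydrochloric acid: V = C2·V2/C1 = 33.9 mM × 1262 mL ÷ 6000 mM = 7.130 mL
sorbitol: 21.3 g/L × 1.262 L = 26.881 g
casamino acids: 10.6 g/L × 1.262 L = 13.377 g

potassium phosphate buffer 84.933 mL; hydrochloric acid 7.130 mL; sorbitol 26.881 g; casamino acids 13.377 g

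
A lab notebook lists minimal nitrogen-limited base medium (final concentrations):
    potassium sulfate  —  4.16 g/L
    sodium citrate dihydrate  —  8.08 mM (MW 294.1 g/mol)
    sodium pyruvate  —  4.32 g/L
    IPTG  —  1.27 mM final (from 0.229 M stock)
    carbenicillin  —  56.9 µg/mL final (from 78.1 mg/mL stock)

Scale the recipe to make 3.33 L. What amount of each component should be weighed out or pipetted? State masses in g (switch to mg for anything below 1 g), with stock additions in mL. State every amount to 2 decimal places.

Scale factor relative to 1 L: 3.33.
potassium sulfate: 4.16 g/L × 3.33 L = 13.85 g
sodium citrate dihydrate: 8.08 mmol/L × 294.1 g/mol × 3.33 L ÷ 1000 = 7.91 g
sodium pyruvate: 4.32 g/L × 3.33 L = 14.39 g
IPTG: V = C2·V2/C1 = 1.27 mM × 3330 mL ÷ 229 mM = 18.47 mL
carbenicillin: V = C2·V2/C1 = 56.9 µg/mL × 3330 mL ÷ 78100 µg/mL = 2.43 mL

potassium sulfate 13.85 g; sodium citrate dihydrate 7.91 g; sodium pyruvate 14.39 g; IPTG 18.47 mL; carbenicillin 2.43 mL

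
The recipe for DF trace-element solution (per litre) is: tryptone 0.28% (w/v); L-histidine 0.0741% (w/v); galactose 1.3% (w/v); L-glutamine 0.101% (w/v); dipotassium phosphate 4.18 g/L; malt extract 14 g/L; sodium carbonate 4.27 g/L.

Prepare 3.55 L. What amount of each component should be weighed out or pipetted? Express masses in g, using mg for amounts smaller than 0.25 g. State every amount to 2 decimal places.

tryptone 9.94 g; L-histidine 2.63 g; galactose 46.15 g; L-glutamine 3.59 g; dipotassium phosphate 14.84 g; malt extract 49.70 g; sodium carbonate 15.16 g

Working volume: 3.55 L.
tryptone: 0.28 g per 100 mL × 3550 mL ÷ 100 = 9.94 g
L-histidine: 0.0741 g per 100 mL × 3550 mL ÷ 100 = 2.63 g
galactose: 1.3% w/v = 13 g/L → 13 × 3.55 L = 46.15 g
L-glutamine: 0.101 g per 100 mL × 3550 mL ÷ 100 = 3.59 g
dipotassium phosphate: 4.18 g/L × 3.55 L = 14.84 g
malt extract: 14 g/L × 3.55 L = 49.70 g
sodium carbonate: 4.27 g/L × 3.55 L = 15.16 g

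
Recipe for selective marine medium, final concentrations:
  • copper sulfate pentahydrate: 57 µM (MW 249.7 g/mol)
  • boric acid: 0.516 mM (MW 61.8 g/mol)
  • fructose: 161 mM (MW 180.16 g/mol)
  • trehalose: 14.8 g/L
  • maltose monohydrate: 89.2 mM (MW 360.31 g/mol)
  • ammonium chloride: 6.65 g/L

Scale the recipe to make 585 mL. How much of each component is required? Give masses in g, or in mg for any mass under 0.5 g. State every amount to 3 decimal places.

Target volume = 585 mL = 0.585 L.
copper sulfate pentahydrate: 57 µmol/L × 249.7 g/mol × 0.585 L ÷ 1000 = 8.326 mg
boric acid: 0.516 mmol/L × 61.8 mg/mmol × 0.585 L = 18.655 mg
fructose: 161 mmol/L × 180.16 g/mol × 0.585 L ÷ 1000 = 16.968 g
trehalose: 14.8 g/L × 0.585 L = 8.658 g
maltose monohydrate: 89.2 mmol/L × 360.31 g/mol × 0.585 L ÷ 1000 = 18.802 g
ammonium chloride: 6.65 g/L × 0.585 L = 3.890 g

copper sulfate pentahydrate 8.326 mg; boric acid 18.655 mg; fructose 16.968 g; trehalose 8.658 g; maltose monohydrate 18.802 g; ammonium chloride 3.890 g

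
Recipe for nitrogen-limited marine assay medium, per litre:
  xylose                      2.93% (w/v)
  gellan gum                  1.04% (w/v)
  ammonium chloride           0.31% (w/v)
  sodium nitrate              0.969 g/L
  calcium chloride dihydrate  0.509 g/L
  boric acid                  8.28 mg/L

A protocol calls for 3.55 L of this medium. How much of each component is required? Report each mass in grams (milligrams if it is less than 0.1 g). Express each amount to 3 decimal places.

xylose 104.015 g; gellan gum 36.920 g; ammonium chloride 11.005 g; sodium nitrate 3.440 g; calcium chloride dihydrate 1.807 g; boric acid 29.394 mg

Working volume: 3.55 L.
xylose: 2.93 g per 100 mL × 3550 mL ÷ 100 = 104.015 g
gellan gum: 1.04 g per 100 mL × 3550 mL ÷ 100 = 36.920 g
ammonium chloride: 0.31% w/v = 3.1 g/L → 3.1 × 3.55 L = 11.005 g
sodium nitrate: 0.969 g/L × 3.55 L = 3.440 g
calcium chloride dihydrate: 0.509 g/L × 3.55 L = 1.807 g
boric acid: 8.28 mg/L × 3.55 L = 29.394 mg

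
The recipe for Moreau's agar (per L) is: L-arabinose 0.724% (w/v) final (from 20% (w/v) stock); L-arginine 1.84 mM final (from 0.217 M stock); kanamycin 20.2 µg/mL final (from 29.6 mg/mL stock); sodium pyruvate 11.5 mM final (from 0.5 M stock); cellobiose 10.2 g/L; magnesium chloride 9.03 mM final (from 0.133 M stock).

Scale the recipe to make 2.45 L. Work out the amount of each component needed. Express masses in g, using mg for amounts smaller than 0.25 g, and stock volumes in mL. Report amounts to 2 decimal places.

Scale factor relative to 1 L: 2.45.
L-arabinose: dilute stock: 0.724% ÷ 20% × 2450 mL = 88.69 mL
L-arginine: V = C2·V2/C1 = 1.84 mM × 2450 mL ÷ 217 mM = 20.77 mL
kanamycin: C1V1 = C2V2 → 20.2 µg/mL × 2450 mL ÷ 29600 µg/mL = 1.67 mL
sodium pyruvate: C1V1 = C2V2 → 11.5 mM × 2450 mL ÷ 500 mM = 56.35 mL
cellobiose: 10.2 g/L × 2.45 L = 24.99 g
magnesium chloride: V = C2·V2/C1 = 9.03 mM × 2450 mL ÷ 133 mM = 166.34 mL

L-arabinose 88.69 mL; L-arginine 20.77 mL; kanamycin 1.67 mL; sodium pyruvate 56.35 mL; cellobiose 24.99 g; magnesium chloride 166.34 mL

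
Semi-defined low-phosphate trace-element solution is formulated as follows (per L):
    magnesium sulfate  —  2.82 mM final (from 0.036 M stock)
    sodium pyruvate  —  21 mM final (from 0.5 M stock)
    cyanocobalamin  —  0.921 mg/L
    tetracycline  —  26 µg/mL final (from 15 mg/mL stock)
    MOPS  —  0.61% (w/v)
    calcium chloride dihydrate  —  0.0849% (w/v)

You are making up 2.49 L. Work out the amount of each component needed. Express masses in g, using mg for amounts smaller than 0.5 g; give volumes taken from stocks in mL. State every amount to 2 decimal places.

magnesium sulfate 195.05 mL; sodium pyruvate 104.58 mL; cyanocobalamin 2.29 mg; tetracycline 4.32 mL; MOPS 15.19 g; calcium chloride dihydrate 2.11 g

Working volume: 2.49 L.
magnesium sulfate: V = C2·V2/C1 = 2.82 mM × 2490 mL ÷ 36 mM = 195.05 mL
sodium pyruvate: dilute stock: 21 mM × 2490 mL ÷ 500 mM = 104.58 mL
cyanocobalamin: 0.921 mg/L × 2.49 L = 2.29 mg
tetracycline: dilute stock: 26 µg/mL × 2490 mL ÷ 15000 µg/mL = 4.32 mL
MOPS: 0.61% w/v = 6.1 g/L → 6.1 × 2.49 L = 15.19 g
calcium chloride dihydrate: 0.0849% w/v = 0.849 g/L → 0.849 × 2.49 L = 2.11 g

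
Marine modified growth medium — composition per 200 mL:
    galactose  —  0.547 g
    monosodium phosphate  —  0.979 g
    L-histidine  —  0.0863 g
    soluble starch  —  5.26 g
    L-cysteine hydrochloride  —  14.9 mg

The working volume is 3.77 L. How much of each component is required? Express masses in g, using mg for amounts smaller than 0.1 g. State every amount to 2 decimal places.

Ratio of target to recipe volume: 3770 / 200 = 18.85.
galactose: 0.547 g × (3770 mL / 200 mL) = 10.31 g
monosodium phosphate: 0.979 g × (3770 mL / 200 mL) = 18.45 g
L-histidine: 0.0863 g × (3770 mL / 200 mL) = 1.63 g
soluble starch: 5.26 g × (3770 mL / 200 mL) = 99.15 g
L-cysteine hydrochloride: 14.9 mg × (3770 mL / 200 mL) = 280.865 mg = 0.28 g

galactose 10.31 g; monosodium phosphate 18.45 g; L-histidine 1.63 g; soluble starch 99.15 g; L-cysteine hydrochloride 0.28 g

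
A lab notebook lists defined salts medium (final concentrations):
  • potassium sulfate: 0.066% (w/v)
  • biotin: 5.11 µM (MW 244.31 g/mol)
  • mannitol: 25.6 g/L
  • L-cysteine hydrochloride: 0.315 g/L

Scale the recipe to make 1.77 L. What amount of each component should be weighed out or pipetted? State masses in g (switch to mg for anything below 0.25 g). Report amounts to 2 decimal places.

potassium sulfate 1.17 g; biotin 2.21 mg; mannitol 45.31 g; L-cysteine hydrochloride 0.56 g

Scale factor relative to 1 L: 1.77.
potassium sulfate: 0.066% w/v = 0.66 g/L → 0.66 × 1.77 L = 1.17 g
biotin: 5.11 µmol/L × 244.31 g/mol × 1.77 L ÷ 1000 = 2.21 mg
mannitol: 25.6 g/L × 1.77 L = 45.31 g
L-cysteine hydrochloride: 0.315 g/L × 1.77 L = 0.56 g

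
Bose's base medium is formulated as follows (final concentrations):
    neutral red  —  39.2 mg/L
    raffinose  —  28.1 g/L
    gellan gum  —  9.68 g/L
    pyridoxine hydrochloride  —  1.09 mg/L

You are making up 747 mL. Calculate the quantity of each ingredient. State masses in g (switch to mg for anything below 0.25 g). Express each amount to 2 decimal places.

neutral red 29.28 mg; raffinose 20.99 g; gellan gum 7.23 g; pyridoxine hydrochloride 0.81 mg

Working volume: 747 mL = 0.747 L.
neutral red: 39.2 mg/L × 0.747 L = 29.28 mg
raffinose: 28.1 g/L × 0.747 L = 20.99 g
gellan gum: 9.68 g/L × 0.747 L = 7.23 g
pyridoxine hydrochloride: 1.09 mg/L × 0.747 L = 0.81 mg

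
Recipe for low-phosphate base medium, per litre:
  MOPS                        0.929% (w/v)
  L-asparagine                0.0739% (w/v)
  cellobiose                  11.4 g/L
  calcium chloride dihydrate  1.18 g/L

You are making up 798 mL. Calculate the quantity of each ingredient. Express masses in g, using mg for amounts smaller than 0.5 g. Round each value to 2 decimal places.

MOPS 7.41 g; L-asparagine 0.59 g; cellobiose 9.10 g; calcium chloride dihydrate 0.94 g

Scale factor relative to 1 L: 0.798.
MOPS: 0.929% w/v = 9.29 g/L → 9.29 × 0.798 L = 7.41 g
L-asparagine: 0.0739 g per 100 mL × 798 mL ÷ 100 = 0.59 g
cellobiose: 11.4 g/L × 0.798 L = 9.10 g
calcium chloride dihydrate: 1.18 g/L × 0.798 L = 0.94 g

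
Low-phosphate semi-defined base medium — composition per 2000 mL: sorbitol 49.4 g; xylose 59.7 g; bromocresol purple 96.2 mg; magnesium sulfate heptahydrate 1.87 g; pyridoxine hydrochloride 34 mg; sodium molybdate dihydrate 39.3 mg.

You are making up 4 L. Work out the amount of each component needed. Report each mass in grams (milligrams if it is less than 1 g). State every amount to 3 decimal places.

sorbitol 98.800 g; xylose 119.400 g; bromocresol purple 192.400 mg; magnesium sulfate heptahydrate 3.740 g; pyridoxine hydrochloride 68.000 mg; sodium molybdate dihydrate 78.600 mg

Ratio of target to recipe volume: 4000 / 2000 = 2.
sorbitol: 49.4 g × (4000 mL / 2000 mL) = 98.800 g
xylose: 59.7 g × (4000 mL / 2000 mL) = 119.400 g
bromocresol purple: 96.2 mg × (4000 mL / 2000 mL) = 192.400 mg
magnesium sulfate heptahydrate: 1.87 g × (4000 mL / 2000 mL) = 3.740 g
pyridoxine hydrochloride: 34 mg × (4000 mL / 2000 mL) = 68.000 mg
sodium molybdate dihydrate: 39.3 mg × (4000 mL / 2000 mL) = 78.600 mg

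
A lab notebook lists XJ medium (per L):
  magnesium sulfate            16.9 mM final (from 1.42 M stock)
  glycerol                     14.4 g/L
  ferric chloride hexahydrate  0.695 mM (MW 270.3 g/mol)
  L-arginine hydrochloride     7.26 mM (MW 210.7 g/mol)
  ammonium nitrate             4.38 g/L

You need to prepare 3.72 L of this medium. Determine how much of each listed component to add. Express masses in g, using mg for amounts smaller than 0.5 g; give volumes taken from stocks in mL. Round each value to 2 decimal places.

Scale factor relative to 1 L: 3.72.
magnesium sulfate: dilute stock: 16.9 mM × 3720 mL ÷ 1420 mM = 44.27 mL
glycerol: 14.4 g/L × 3.72 L = 53.57 g
ferric chloride hexahydrate: 0.695 mmol/L × 270.3 g/mol × 3.72 L ÷ 1000 = 0.70 g
L-arginine hydrochloride: 7.26 mmol/L × 210.7 g/mol × 3.72 L ÷ 1000 = 5.69 g
ammonium nitrate: 4.38 g/L × 3.72 L = 16.29 g

magnesium sulfate 44.27 mL; glycerol 53.57 g; ferric chloride hexahydrate 0.70 g; L-arginine hydrochloride 5.69 g; ammonium nitrate 16.29 g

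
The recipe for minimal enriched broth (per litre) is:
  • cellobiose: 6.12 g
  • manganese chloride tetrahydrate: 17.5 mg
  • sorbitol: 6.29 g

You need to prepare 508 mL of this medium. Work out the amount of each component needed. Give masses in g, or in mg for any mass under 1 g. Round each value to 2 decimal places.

Ratio of target to recipe volume: 508 / 1000 = 0.508.
cellobiose: 6.12 g × (508 mL / 1000 mL) = 3.11 g
manganese chloride tetrahydrate: 17.5 mg × (508 mL / 1000 mL) = 8.89 mg
sorbitol: 6.29 g × (508 mL / 1000 mL) = 3.20 g

cellobiose 3.11 g; manganese chloride tetrahydrate 8.89 mg; sorbitol 3.20 g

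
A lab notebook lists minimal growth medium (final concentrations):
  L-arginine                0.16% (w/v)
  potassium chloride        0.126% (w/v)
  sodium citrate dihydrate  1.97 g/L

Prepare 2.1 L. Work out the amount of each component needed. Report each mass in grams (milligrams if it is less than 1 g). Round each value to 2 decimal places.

Working volume: 2.1 L.
L-arginine: 0.16% w/v = 1.6 g/L → 1.6 × 2.1 L = 3.36 g
potassium chloride: 0.126% w/v = 1.26 g/L → 1.26 × 2.1 L = 2.65 g
sodium citrate dihydrate: 1.97 g/L × 2.1 L = 4.14 g

L-arginine 3.36 g; potassium chloride 2.65 g; sodium citrate dihydrate 4.14 g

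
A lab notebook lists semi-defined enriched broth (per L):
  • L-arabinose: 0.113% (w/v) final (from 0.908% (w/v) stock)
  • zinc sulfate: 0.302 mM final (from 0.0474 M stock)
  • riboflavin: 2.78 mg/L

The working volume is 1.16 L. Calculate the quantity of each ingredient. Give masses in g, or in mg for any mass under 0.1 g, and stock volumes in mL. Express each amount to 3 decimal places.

L-arabinose 144.361 mL; zinc sulfate 7.391 mL; riboflavin 3.225 mg

Scale factor relative to 1 L: 1.16.
L-arabinose: C1V1 = C2V2 → 0.113% ÷ 0.908% × 1160 mL = 144.361 mL
zinc sulfate: dilute stock: 0.302 mM × 1160 mL ÷ 47.4 mM = 7.391 mL
riboflavin: 2.78 mg/L × 1.16 L = 3.225 mg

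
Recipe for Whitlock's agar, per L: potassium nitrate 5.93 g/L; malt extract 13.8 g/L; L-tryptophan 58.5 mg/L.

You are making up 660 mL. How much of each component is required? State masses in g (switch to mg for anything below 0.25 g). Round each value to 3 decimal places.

potassium nitrate 3.914 g; malt extract 9.108 g; L-tryptophan 38.610 mg

Scale factor relative to 1 L: 0.66.
potassium nitrate: 5.93 g/L × 0.66 L = 3.914 g
malt extract: 13.8 g/L × 0.66 L = 9.108 g
L-tryptophan: 58.5 mg/L × 0.66 L = 38.610 mg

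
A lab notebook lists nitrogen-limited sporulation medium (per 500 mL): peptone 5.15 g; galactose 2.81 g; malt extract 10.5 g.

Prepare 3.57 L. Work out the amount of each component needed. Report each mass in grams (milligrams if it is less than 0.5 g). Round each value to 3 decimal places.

Scale factor = 3570 mL / 500 mL = 7.14.
peptone: 5.15 g × (3570 mL / 500 mL) = 36.771 g
galactose: 2.81 g × (3570 mL / 500 mL) = 20.063 g
malt extract: 10.5 g × (3570 mL / 500 mL) = 74.970 g

peptone 36.771 g; galactose 20.063 g; malt extract 74.970 g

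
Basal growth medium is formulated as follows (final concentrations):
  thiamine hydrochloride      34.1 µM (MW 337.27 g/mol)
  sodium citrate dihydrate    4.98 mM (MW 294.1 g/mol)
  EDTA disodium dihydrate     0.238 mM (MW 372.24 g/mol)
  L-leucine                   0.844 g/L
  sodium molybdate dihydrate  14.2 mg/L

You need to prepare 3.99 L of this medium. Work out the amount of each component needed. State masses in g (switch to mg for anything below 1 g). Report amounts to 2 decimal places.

Scale factor relative to 1 L: 3.99.
thiamine hydrochloride: 34.1 µmol/L × 337.27 g/mol × 3.99 L ÷ 1000 = 45.89 mg
sodium citrate dihydrate: 4.98 mmol/L × 294.1 g/mol × 3.99 L ÷ 1000 = 5.84 g
EDTA disodium dihydrate: 0.238 mmol/L × 372.24 mg/mmol × 3.99 L = 353.49 mg
L-leucine: 0.844 g/L × 3.99 L = 3.37 g
sodium molybdate dihydrate: 14.2 mg/L × 3.99 L = 56.66 mg

thiamine hydrochloride 45.89 mg; sodium citrate dihydrate 5.84 g; EDTA disodium dihydrate 353.49 mg; L-leucine 3.37 g; sodium molybdate dihydrate 56.66 mg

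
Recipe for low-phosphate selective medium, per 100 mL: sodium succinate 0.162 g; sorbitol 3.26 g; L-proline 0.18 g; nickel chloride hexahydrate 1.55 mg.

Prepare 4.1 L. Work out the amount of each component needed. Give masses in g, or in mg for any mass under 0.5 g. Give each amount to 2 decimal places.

sodium succinate 6.64 g; sorbitol 133.66 g; L-proline 7.38 g; nickel chloride hexahydrate 63.55 mg

Ratio of target to recipe volume: 4100 / 100 = 41.
sodium succinate: 0.162 g × (4100 mL / 100 mL) = 6.64 g
sorbitol: 3.26 g × (4100 mL / 100 mL) = 133.66 g
L-proline: 0.18 g × (4100 mL / 100 mL) = 7.38 g
nickel chloride hexahydrate: 1.55 mg × (4100 mL / 100 mL) = 63.55 mg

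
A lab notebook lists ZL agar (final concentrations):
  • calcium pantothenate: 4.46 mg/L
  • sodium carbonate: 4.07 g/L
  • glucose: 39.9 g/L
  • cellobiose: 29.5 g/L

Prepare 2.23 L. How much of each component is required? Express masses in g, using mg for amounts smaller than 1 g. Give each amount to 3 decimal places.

Working volume: 2.23 L.
calcium pantothenate: 4.46 mg/L × 2.23 L = 9.946 mg
sodium carbonate: 4.07 g/L × 2.23 L = 9.076 g
glucose: 39.9 g/L × 2.23 L = 88.977 g
cellobiose: 29.5 g/L × 2.23 L = 65.785 g

calcium pantothenate 9.946 mg; sodium carbonate 9.076 g; glucose 88.977 g; cellobiose 65.785 g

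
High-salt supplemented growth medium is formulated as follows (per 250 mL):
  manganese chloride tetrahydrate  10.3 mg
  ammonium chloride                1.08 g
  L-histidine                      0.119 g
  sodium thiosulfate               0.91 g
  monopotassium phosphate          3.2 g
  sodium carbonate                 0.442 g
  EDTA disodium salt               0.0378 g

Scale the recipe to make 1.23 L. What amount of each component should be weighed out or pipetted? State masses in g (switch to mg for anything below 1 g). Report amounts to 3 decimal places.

Ratio of target to recipe volume: 1230 / 250 = 4.92.
manganese chloride tetrahydrate: 10.3 mg × (1230 mL / 250 mL) = 50.676 mg
ammonium chloride: 1.08 g × (1230 mL / 250 mL) = 5.314 g
L-histidine: 0.119 g × (1230 mL / 250 mL) = 0.58548 g = 585.480 mg
sodium thiosulfate: 0.91 g × (1230 mL / 250 mL) = 4.477 g
monopotassium phosphate: 3.2 g × (1230 mL / 250 mL) = 15.744 g
sodium carbonate: 0.442 g × (1230 mL / 250 mL) = 2.175 g
EDTA disodium salt: 0.0378 g × (1230 mL / 250 mL) = 0.185976 g = 185.976 mg

manganese chloride tetrahydrate 50.676 mg; ammonium chloride 5.314 g; L-histidine 585.480 mg; sodium thiosulfate 4.477 g; monopotassium phosphate 15.744 g; sodium carbonate 2.175 g; EDTA disodium salt 185.976 mg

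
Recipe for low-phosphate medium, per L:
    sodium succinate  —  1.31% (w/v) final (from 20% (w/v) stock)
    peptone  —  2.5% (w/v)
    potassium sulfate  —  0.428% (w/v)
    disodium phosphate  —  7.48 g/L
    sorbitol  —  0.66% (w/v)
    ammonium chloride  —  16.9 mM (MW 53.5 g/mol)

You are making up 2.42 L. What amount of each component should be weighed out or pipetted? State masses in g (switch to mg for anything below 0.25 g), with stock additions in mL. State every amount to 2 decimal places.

Scale factor relative to 1 L: 2.42.
sodium succinate: C1V1 = C2V2 → 1.31% ÷ 20% × 2420 mL = 158.51 mL
peptone: 2.5% w/v = 25 g/L → 25 × 2.42 L = 60.50 g
potassium sulfate: 0.428 g per 100 mL × 2420 mL ÷ 100 = 10.36 g
disodium phosphate: 7.48 g/L × 2.42 L = 18.10 g
sorbitol: 0.66% w/v = 6.6 g/L → 6.6 × 2.42 L = 15.97 g
ammonium chloride: 16.9 mmol/L × 53.5 g/mol × 2.42 L ÷ 1000 = 2.19 g

sodium succinate 158.51 mL; peptone 60.50 g; potassium sulfate 10.36 g; disodium phosphate 18.10 g; sorbitol 15.97 g; ammonium chloride 2.19 g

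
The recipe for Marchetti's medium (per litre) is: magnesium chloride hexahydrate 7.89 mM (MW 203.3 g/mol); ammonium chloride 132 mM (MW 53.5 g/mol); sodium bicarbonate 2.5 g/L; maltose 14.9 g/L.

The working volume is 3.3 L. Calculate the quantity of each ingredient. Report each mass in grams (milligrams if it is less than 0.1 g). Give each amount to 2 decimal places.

magnesium chloride hexahydrate 5.29 g; ammonium chloride 23.30 g; sodium bicarbonate 8.25 g; maltose 49.17 g

Working volume: 3.3 L.
magnesium chloride hexahydrate: 7.89 mmol/L × 203.3 g/mol × 3.3 L ÷ 1000 = 5.29 g
ammonium chloride: 132 mmol/L × 53.5 g/mol × 3.3 L ÷ 1000 = 23.30 g
sodium bicarbonate: 2.5 g/L × 3.3 L = 8.25 g
maltose: 14.9 g/L × 3.3 L = 49.17 g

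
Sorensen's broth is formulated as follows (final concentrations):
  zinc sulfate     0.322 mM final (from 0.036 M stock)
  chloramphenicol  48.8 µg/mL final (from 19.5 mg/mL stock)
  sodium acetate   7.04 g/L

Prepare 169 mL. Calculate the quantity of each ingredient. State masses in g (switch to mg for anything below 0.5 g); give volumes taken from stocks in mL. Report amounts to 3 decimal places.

zinc sulfate 1.512 mL; chloramphenicol 0.423 mL; sodium acetate 1.190 g

Target volume = 169 mL = 0.169 L.
zinc sulfate: V = C2·V2/C1 = 0.322 mM × 169 mL ÷ 36 mM = 1.512 mL
chloramphenicol: C1V1 = C2V2 → 48.8 µg/mL × 169 mL ÷ 19500 µg/mL = 0.423 mL
sodium acetate: 7.04 g/L × 0.169 L = 1.190 g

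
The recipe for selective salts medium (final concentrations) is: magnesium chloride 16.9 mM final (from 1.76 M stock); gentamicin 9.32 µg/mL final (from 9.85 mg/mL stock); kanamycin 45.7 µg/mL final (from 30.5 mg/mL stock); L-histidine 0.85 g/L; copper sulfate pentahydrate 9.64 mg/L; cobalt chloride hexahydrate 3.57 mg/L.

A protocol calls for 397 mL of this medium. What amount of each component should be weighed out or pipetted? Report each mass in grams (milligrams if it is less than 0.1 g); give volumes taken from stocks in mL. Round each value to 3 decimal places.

magnesium chloride 3.812 mL; gentamicin 0.376 mL; kanamycin 0.595 mL; L-histidine 0.337 g; copper sulfate pentahydrate 3.827 mg; cobalt chloride hexahydrate 1.417 mg

Target volume = 397 mL = 0.397 L.
magnesium chloride: dilute stock: 16.9 mM × 397 mL ÷ 1760 mM = 3.812 mL
gentamicin: C1V1 = C2V2 → 9.32 µg/mL × 397 mL ÷ 9850 µg/mL = 0.376 mL
kanamycin: V = C2·V2/C1 = 45.7 µg/mL × 397 mL ÷ 30500 µg/mL = 0.595 mL
L-histidine: 0.85 g/L × 0.397 L = 0.337 g
copper sulfate pentahydrate: 9.64 mg/L × 0.397 L = 3.827 mg
cobalt chloride hexahydrate: 3.57 mg/L × 0.397 L = 1.417 mg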